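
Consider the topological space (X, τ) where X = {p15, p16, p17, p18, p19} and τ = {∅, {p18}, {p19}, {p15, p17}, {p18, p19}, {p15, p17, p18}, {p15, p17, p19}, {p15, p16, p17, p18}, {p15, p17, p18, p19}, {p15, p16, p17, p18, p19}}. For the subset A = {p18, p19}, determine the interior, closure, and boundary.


int(A) = {p18, p19}, cl(A) = {p16, p18, p19}, ∂A = {p16}.

Closed sets in (X, τ) are complements of opens:
  closed(X, τ) = {∅, {p16}, {p19}, {p16, p18}, {p16, p19}, {p15, p16, p17}, {p16, p18, p19}, {p15, p16, p17, p18}, {p15, p16, p17, p19}, {p15, p16, p17, p18, p19}}.
int(A) = ⋃ {U ∈ τ : U ⊆ A}. Opens contained in A: ∅, {p18}, {p19}, {p18, p19}.
Taking the union of these: int(A) = {p18, p19}.
cl(A) = ⋂ {C closed : A ⊆ C}. Closed sets containing A: {p16, p18, p19}, {p15, p16, p17, p18, p19}.
Intersecting these: cl(A) = {p16, p18, p19}.
∂A = cl(A) ∖ int(A) = {p16, p18, p19} ∖ {p18, p19} = {p16}.


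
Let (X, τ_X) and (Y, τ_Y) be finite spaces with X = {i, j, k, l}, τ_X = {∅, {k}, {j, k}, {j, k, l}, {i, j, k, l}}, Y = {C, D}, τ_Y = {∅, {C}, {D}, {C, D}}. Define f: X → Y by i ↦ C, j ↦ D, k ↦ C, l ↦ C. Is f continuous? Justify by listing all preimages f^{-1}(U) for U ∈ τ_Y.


f is NOT continuous.

Compute f^{-1}(U) for each U ∈ τ_Y:
  U = ∅: f^{-1}(U) = ∅ ∈ τ_X ✓.
  U = {C}: f^{-1}(U) = {i, k, l} ∉ τ_X ✗.
  U = {D}: f^{-1}(U) = {j} ∉ τ_X ✗.
  U = {C, D}: f^{-1}(U) = {i, j, k, l} ∈ τ_X ✓.
Found U = {C} with f^{-1}(U) = {i, k, l} not in τ_X. Therefore f is NOT continuous.


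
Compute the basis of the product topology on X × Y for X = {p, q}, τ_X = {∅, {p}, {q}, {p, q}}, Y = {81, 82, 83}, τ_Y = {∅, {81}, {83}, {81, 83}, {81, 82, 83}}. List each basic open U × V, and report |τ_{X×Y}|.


Basis B = {∅ × ∅, {p} × {81}, {p} × {83}, {q} × {81}, {q} × {83}, {p} × {81, 83}, {p, q} × {81}, {p, q} × {83}, {q} × {81, 83}, {p} × {81, 82, 83}, {q} × {81, 82, 83}, {p, q} × {81, 83}, {p, q} × {81, 82, 83}}; |τ_{X×Y}| = 25.

Enumerate products U × V with U ∈ τ_X, V ∈ τ_Y (deduplicated):
  ∅ × ∅ = {} (∅)
  {p} × {81} = {(p,81)}
  {p} × {83} = {(p,83)}
  {q} × {81} = {(q,81)}
  {q} × {83} = {(q,83)}
  {p} × {81, 83} = {(p,81), (p,83)}
  {p, q} × {81} = {(p,81), (q,81)}
  {p, q} × {83} = {(p,83), (q,83)}
  {q} × {81, 83} = {(q,81), (q,83)}
  {p} × {81, 82, 83} = {(p,81), (p,82), (p,83)}
  {q} × {81, 82, 83} = {(q,81), (q,82), (q,83)}
  {p, q} × {81, 83} = {(p,81), (p,83), (q,81), (q,83)}
  {p, q} × {81, 82, 83} = {(p,81), (p,82), (p,83), (q,81), (q,82), (q,83)}
These 13 distinct sets form the basis B.
Close under arbitrary unions to get τ_{X×Y}; counting gives |τ_{X×Y}| = 25.


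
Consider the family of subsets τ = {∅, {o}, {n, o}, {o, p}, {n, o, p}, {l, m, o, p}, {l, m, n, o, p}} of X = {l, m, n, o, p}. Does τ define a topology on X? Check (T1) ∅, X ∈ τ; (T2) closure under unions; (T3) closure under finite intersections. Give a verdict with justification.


τ IS a topology on X.

Axiom (T1): ∅ ∈ τ? Yes; X ∈ τ? Yes.
Axiom (T2/T3): check pairwise unions and intersections of members of τ.
All pairwise intersections and unions checked — each lies in τ. Therefore τ satisfies (T1), (T2), (T3): it IS a topology on X.


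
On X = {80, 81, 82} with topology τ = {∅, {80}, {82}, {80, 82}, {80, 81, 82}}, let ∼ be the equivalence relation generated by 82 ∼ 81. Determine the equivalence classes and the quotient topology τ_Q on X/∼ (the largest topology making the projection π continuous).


X/∼ = {[80], [81=82]}; |τ_Q| = 3.

Equivalence classes: [80], [81=82].
Quotient map π: X → X/∼ sends 80 ↦ [80], 81 ↦ [81=82], 82 ↦ [81=82].
For each subset V ⊆ X/∼, compute π^{-1}(V) ⊆ X and check whether π^{-1}(V) ∈ τ. V is open in τ_Q iff π^{-1}(V) ∈ τ.
  V = {}: π^{-1}(V) = ∅ ∈ τ ✓.
  V = {[80]}: π^{-1}(V) = {80} ∈ τ ✓.
  V = {[81=82]}: π^{-1}(V) = {81, 82} ∉ τ ✗.
  V = {[80], [81=82]}: π^{-1}(V) = {80, 81, 82} ∈ τ ✓.
Open sets in the quotient: τ_Q = {{}, {[80]}, {[80], [81=82]}} (3 elements).


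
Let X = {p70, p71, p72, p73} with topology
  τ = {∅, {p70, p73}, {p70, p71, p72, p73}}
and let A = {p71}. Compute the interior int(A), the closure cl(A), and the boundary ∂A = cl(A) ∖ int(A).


int(A) = ∅, cl(A) = {p71, p72}, ∂A = {p71, p72}.

Closed sets in (X, τ) are complements of opens:
  closed(X, τ) = {∅, {p71, p72}, {p70, p71, p72, p73}}.
int(A) = ⋃ {U ∈ τ : U ⊆ A}. Opens contained in A: ∅.
Taking the union of these: int(A) = ∅.
cl(A) = ⋂ {C closed : A ⊆ C}. Closed sets containing A: {p71, p72}, {p70, p71, p72, p73}.
Intersecting these: cl(A) = {p71, p72}.
∂A = cl(A) ∖ int(A) = {p71, p72} ∖ ∅ = {p71, p72}.


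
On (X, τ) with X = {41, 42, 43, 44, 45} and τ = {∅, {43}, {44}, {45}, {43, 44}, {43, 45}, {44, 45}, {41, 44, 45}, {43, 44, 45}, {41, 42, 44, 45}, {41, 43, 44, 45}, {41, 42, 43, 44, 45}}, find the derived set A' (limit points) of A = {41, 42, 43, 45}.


A' = {41, 42}

For each x ∈ X, list the open sets U ∈ τ with x ∈ U, then check whether U ∩ (A ∖ {x}) ≠ ∅ for every such U.
  x = 41: opens ∋ x are {41, 44, 45}, {41, 42, 44, 45}, {41, 43, 44, 45}, {41, 42, 43, 44, 45}; each meets A ∖ {41}, so x IS a limit point.
  x = 42: opens ∋ x are {41, 42, 44, 45}, {41, 42, 43, 44, 45}; each meets A ∖ {42}, so x IS a limit point.
  x = 43: open {43} ∋ x has {43} ∩ (A ∖ {43}) = ∅, so x is NOT a limit point.
  x = 44: open {44} ∋ x has {44} ∩ (A ∖ {44}) = ∅, so x is NOT a limit point.
  x = 45: open {45} ∋ x has {45} ∩ (A ∖ {45}) = ∅, so x is NOT a limit point.
Collecting: A' = {41, 42}.


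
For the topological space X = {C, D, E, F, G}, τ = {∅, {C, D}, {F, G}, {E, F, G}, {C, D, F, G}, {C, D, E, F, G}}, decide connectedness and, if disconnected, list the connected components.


(X, τ) is disconnected; components = [{C, D}, {E, F, G}].

Find clopen sets (U ∈ τ with X ∖ U ∈ τ):
  U = ∅, X ∖ U = {C, D, E, F, G} — both open, so U is clopen.
  U = {C, D}, X ∖ U = {E, F, G} — both open, so U is clopen.
  U = {E, F, G}, X ∖ U = {C, D} — both open, so U is clopen.
  U = {C, D, E, F, G}, X ∖ U = ∅ — both open, so U is clopen.
Nontrivial clopen(s) exist: e.g. {C, D}. So (X, τ) is disconnected.
Compute connected components by grouping points that agree on all clopens:
  component: {C, D}
  component: {E, F, G}


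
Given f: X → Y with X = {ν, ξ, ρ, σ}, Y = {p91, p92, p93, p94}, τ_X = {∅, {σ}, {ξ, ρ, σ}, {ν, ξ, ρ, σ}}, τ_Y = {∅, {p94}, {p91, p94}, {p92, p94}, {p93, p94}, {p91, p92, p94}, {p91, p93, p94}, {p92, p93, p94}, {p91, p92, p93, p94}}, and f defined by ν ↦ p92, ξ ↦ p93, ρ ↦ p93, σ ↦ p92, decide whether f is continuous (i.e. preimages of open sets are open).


f is NOT continuous.

Compute f^{-1}(U) for each U ∈ τ_Y:
  U = ∅: f^{-1}(U) = ∅ ∈ τ_X ✓.
  U = {p94}: f^{-1}(U) = ∅ ∈ τ_X ✓.
  U = {p91, p94}: f^{-1}(U) = ∅ ∈ τ_X ✓.
  U = {p92, p94}: f^{-1}(U) = {ν, σ} ∉ τ_X ✗.
  U = {p93, p94}: f^{-1}(U) = {ξ, ρ} ∉ τ_X ✗.
  U = {p91, p92, p94}: f^{-1}(U) = {ν, σ} ∉ τ_X ✗.
  U = {p91, p93, p94}: f^{-1}(U) = {ξ, ρ} ∉ τ_X ✗.
  U = {p92, p93, p94}: f^{-1}(U) = {ν, ξ, ρ, σ} ∈ τ_X ✓.
  U = {p91, p92, p93, p94}: f^{-1}(U) = {ν, ξ, ρ, σ} ∈ τ_X ✓.
Found U = {p92, p94} with f^{-1}(U) = {ν, σ} not in τ_X. Therefore f is NOT continuous.


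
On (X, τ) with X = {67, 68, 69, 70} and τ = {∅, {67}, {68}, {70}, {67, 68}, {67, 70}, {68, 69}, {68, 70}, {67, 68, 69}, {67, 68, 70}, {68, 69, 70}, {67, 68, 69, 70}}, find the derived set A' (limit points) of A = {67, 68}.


A' = {69}

For each x ∈ X, list the open sets U ∈ τ with x ∈ U, then check whether U ∩ (A ∖ {x}) ≠ ∅ for every such U.
  x = 67: open {67} ∋ x has {67} ∩ (A ∖ {67}) = ∅, so x is NOT a limit point.
  x = 68: open {68} ∋ x has {68} ∩ (A ∖ {68}) = ∅, so x is NOT a limit point.
  x = 69: opens ∋ x are {68, 69}, {67, 68, 69}, {68, 69, 70}, {67, 68, 69, 70}; each meets A ∖ {69}, so x IS a limit point.
  x = 70: open {70} ∋ x has {70} ∩ (A ∖ {70}) = ∅, so x is NOT a limit point.
Collecting: A' = {69}.


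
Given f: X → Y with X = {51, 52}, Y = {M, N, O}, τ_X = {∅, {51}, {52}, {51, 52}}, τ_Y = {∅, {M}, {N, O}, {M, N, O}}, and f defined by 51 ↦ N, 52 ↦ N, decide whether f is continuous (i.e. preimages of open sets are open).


f IS continuous.

Compute f^{-1}(U) for each U ∈ τ_Y:
  U = ∅: f^{-1}(U) = ∅ ∈ τ_X ✓.
  U = {M}: f^{-1}(U) = ∅ ∈ τ_X ✓.
  U = {N, O}: f^{-1}(U) = {51, 52} ∈ τ_X ✓.
  U = {M, N, O}: f^{-1}(U) = {51, 52} ∈ τ_X ✓.
Every preimage lies in τ_X, so f IS continuous.


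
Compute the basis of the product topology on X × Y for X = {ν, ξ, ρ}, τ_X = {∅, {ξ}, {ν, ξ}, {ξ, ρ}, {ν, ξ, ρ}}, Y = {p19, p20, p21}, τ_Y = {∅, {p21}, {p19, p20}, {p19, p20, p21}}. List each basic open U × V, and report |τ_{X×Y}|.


Basis B = {∅ × ∅, {ξ} × {p21}, {ν, ξ} × {p21}, {ξ} × {p19, p20}, {ξ, ρ} × {p21}, {ν, ξ, ρ} × {p21}, {ξ} × {p19, p20, p21}, {ν, ξ} × {p19, p20}, {ξ, ρ} × {p19, p20}, {ν, ξ} × {p19, p20, p21}, {ν, ξ, ρ} × {p19, p20}, {ξ, ρ} × {p19, p20, p21}, {ν, ξ, ρ} × {p19, p20, p21}}; |τ_{X×Y}| = 25.

Enumerate products U × V with U ∈ τ_X, V ∈ τ_Y (deduplicated):
  ∅ × ∅ = {} (∅)
  {ξ} × {p21} = {(ξ,p21)}
  {ν, ξ} × {p21} = {(ν,p21), (ξ,p21)}
  {ξ} × {p19, p20} = {(ξ,p19), (ξ,p20)}
  {ξ, ρ} × {p21} = {(ξ,p21), (ρ,p21)}
  {ν, ξ, ρ} × {p21} = {(ν,p21), (ξ,p21), (ρ,p21)}
  {ξ} × {p19, p20, p21} = {(ξ,p19), (ξ,p20), (ξ,p21)}
  {ν, ξ} × {p19, p20} = {(ν,p19), (ν,p20), (ξ,p19), (ξ,p20)}
  {ξ, ρ} × {p19, p20} = {(ξ,p19), (ξ,p20), (ρ,p19), (ρ,p20)}
  {ν, ξ} × {p19, p20, p21} = {(ν,p19), (ν,p20), (ν,p21), (ξ,p19), (ξ,p20), (ξ,p21)}
  {ν, ξ, ρ} × {p19, p20} = {(ν,p19), (ν,p20), (ξ,p19), (ξ,p20), (ρ,p19), (ρ,p20)}
  {ξ, ρ} × {p19, p20, p21} = {(ξ,p19), (ξ,p20), (ξ,p21), (ρ,p19), (ρ,p20), (ρ,p21)}
  {ν, ξ, ρ} × {p19, p20, p21} = {(ν,p19), (ν,p20), (ν,p21), (ξ,p19), (ξ,p20), (ξ,p21), (ρ,p19), (ρ,p20), (ρ,p21)}
These 13 distinct sets form the basis B.
Close under arbitrary unions to get τ_{X×Y}; counting gives |τ_{X×Y}| = 25.


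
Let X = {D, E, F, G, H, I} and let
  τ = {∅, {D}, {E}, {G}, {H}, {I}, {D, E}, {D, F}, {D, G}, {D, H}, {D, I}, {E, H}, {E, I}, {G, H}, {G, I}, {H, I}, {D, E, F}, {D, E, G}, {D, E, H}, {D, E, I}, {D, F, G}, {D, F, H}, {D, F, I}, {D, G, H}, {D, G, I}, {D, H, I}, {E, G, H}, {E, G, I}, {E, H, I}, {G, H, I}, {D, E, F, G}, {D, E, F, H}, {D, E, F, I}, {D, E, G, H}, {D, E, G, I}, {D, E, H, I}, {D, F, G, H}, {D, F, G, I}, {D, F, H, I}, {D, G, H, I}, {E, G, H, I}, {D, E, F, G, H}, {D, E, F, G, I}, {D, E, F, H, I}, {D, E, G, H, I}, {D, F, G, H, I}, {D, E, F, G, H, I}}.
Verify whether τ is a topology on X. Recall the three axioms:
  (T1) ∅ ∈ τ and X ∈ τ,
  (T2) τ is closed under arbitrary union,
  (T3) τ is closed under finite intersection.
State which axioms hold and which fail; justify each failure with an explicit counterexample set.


τ is NOT a topology on X.

Axiom (T1): ∅ ∈ τ? Yes; X ∈ τ? Yes.
Axiom (T2/T3): check pairwise unions and intersections of members of τ.
Counterexample for (T2): {E} ∪ {G} = {E, G} ∉ τ. Therefore τ is NOT a topology.


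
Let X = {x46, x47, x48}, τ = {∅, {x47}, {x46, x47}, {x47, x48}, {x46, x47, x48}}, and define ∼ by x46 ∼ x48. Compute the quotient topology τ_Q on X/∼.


X/∼ = {[x46=x48], [x47]}; |τ_Q| = 3.

Equivalence classes: [x46=x48], [x47].
Quotient map π: X → X/∼ sends x46 ↦ [x46=x48], x47 ↦ [x47], x48 ↦ [x46=x48].
For each subset V ⊆ X/∼, compute π^{-1}(V) ⊆ X and check whether π^{-1}(V) ∈ τ. V is open in τ_Q iff π^{-1}(V) ∈ τ.
  V = {}: π^{-1}(V) = ∅ ∈ τ ✓.
  V = {[x46=x48]}: π^{-1}(V) = {x46, x48} ∉ τ ✗.
  V = {[x47]}: π^{-1}(V) = {x47} ∈ τ ✓.
  V = {[x46=x48], [x47]}: π^{-1}(V) = {x46, x47, x48} ∈ τ ✓.
Open sets in the quotient: τ_Q = {{}, {[x47]}, {[x46=x48], [x47]}} (3 elements).


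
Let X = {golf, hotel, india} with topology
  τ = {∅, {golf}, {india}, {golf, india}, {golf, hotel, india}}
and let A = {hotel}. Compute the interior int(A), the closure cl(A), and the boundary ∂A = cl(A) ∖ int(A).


int(A) = ∅, cl(A) = {hotel}, ∂A = {hotel}.

Closed sets in (X, τ) are complements of opens:
  closed(X, τ) = {∅, {hotel}, {golf, hotel}, {hotel, india}, {golf, hotel, india}}.
int(A) = ⋃ {U ∈ τ : U ⊆ A}. Opens contained in A: ∅.
Taking the union of these: int(A) = ∅.
cl(A) = ⋂ {C closed : A ⊆ C}. Closed sets containing A: {hotel}, {golf, hotel}, {hotel, india}, {golf, hotel, india}.
Intersecting these: cl(A) = {hotel}.
∂A = cl(A) ∖ int(A) = {hotel} ∖ ∅ = {hotel}.


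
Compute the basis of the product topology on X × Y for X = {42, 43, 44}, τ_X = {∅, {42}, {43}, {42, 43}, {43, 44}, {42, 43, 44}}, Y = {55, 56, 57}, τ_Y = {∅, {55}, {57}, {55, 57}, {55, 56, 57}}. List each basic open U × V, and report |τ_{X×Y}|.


Basis B = {∅ × ∅, {42} × {55}, {42} × {57}, {43} × {55}, {43} × {57}, {42} × {55, 57}, {42, 43} × {55}, {42, 43} × {57}, {43} × {55, 57}, {43, 44} × {55}, {43, 44} × {57}, {42} × {55, 56, 57}, {42, 43, 44} × {55}, {42, 43, 44} × {57}, {43} × {55, 56, 57}, {42, 43} × {55, 57}, {43, 44} × {55, 57}, {42, 43} × {55, 56, 57}, {42, 43, 44} × {55, 57}, {43, 44} × {55, 56, 57}, {42, 43, 44} × {55, 56, 57}}; |τ_{X×Y}| = 70.

Enumerate products U × V with U ∈ τ_X, V ∈ τ_Y (deduplicated):
  ∅ × ∅ = {} (∅)
  {42} × {55} = {(42,55)}
  {42} × {57} = {(42,57)}
  {43} × {55} = {(43,55)}
  {43} × {57} = {(43,57)}
  {42} × {55, 57} = {(42,55), (42,57)}
  {42, 43} × {55} = {(42,55), (43,55)}
  {42, 43} × {57} = {(42,57), (43,57)}
  {43} × {55, 57} = {(43,55), (43,57)}
  {43, 44} × {55} = {(43,55), (44,55)}
  {43, 44} × {57} = {(43,57), (44,57)}
  {42} × {55, 56, 57} = {(42,55), (42,56), (42,57)}
  {42, 43, 44} × {55} = {(42,55), (43,55), (44,55)}
  {42, 43, 44} × {57} = {(42,57), (43,57), (44,57)}
  {43} × {55, 56, 57} = {(43,55), (43,56), (43,57)}
  {42, 43} × {55, 57} = {(42,55), (42,57), (43,55), (43,57)}
  {43, 44} × {55, 57} = {(43,55), (43,57), (44,55), (44,57)}
  {42, 43} × {55, 56, 57} = {(42,55), (42,56), (42,57), (43,55), (43,56), (43,57)}
  {42, 43, 44} × {55, 57} = {(42,55), (42,57), (43,55), (43,57), (44,55), (44,57)}
  {43, 44} × {55, 56, 57} = {(43,55), (43,56), (43,57), (44,55), (44,56), (44,57)}
  {42, 43, 44} × {55, 56, 57} = {(42,55), (42,56), (42,57), (43,55), (43,56), (43,57), (44,55), (44,56), (44,57)}
These 21 distinct sets form the basis B.
Close under arbitrary unions to get τ_{X×Y}; counting gives |τ_{X×Y}| = 70.


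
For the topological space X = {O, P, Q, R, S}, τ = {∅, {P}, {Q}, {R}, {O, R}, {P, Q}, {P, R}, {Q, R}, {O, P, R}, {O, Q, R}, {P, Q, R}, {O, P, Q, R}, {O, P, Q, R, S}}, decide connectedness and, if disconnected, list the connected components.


(X, τ) is connected.

Find clopen sets (U ∈ τ with X ∖ U ∈ τ):
  U = ∅, X ∖ U = {O, P, Q, R, S} — both open, so U is clopen.
  U = {O, P, Q, R, S}, X ∖ U = ∅ — both open, so U is clopen.
Only trivial clopens (∅ and X) exist, so (X, τ) is connected.
Compute connected components by grouping points that agree on all clopens:
  component: {O, P, Q, R, S}


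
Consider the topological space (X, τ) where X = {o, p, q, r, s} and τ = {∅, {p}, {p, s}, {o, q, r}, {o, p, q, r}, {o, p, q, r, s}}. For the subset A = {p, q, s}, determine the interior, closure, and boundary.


int(A) = {p, s}, cl(A) = {o, p, q, r, s}, ∂A = {o, q, r}.

Closed sets in (X, τ) are complements of opens:
  closed(X, τ) = {∅, {s}, {p, s}, {o, q, r}, {o, q, r, s}, {o, p, q, r, s}}.
int(A) = ⋃ {U ∈ τ : U ⊆ A}. Opens contained in A: ∅, {p}, {p, s}.
Taking the union of these: int(A) = {p, s}.
cl(A) = ⋂ {C closed : A ⊆ C}. Closed sets containing A: {o, p, q, r, s}.
Intersecting these: cl(A) = {o, p, q, r, s}.
∂A = cl(A) ∖ int(A) = {o, p, q, r, s} ∖ {p, s} = {o, q, r}.


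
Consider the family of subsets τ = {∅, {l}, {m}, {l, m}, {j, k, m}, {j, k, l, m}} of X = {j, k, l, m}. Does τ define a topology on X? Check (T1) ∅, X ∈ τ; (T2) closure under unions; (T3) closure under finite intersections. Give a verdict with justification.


τ IS a topology on X.

Axiom (T1): ∅ ∈ τ? Yes; X ∈ τ? Yes.
Axiom (T2/T3): check pairwise unions and intersections of members of τ.
All pairwise intersections and unions checked — each lies in τ. Therefore τ satisfies (T1), (T2), (T3): it IS a topology on X.


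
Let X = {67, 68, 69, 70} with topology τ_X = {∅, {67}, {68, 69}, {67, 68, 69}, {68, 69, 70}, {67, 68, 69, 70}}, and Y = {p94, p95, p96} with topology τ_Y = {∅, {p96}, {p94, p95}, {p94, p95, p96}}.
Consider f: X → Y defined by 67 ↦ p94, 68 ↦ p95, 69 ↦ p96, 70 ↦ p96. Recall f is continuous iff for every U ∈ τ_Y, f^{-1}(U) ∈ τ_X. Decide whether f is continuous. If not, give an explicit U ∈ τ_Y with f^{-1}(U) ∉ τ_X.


f is NOT continuous.

Compute f^{-1}(U) for each U ∈ τ_Y:
  U = ∅: f^{-1}(U) = ∅ ∈ τ_X ✓.
  U = {p96}: f^{-1}(U) = {69, 70} ∉ τ_X ✗.
  U = {p94, p95}: f^{-1}(U) = {67, 68} ∉ τ_X ✗.
  U = {p94, p95, p96}: f^{-1}(U) = {67, 68, 69, 70} ∈ τ_X ✓.
Found U = {p96} with f^{-1}(U) = {69, 70} not in τ_X. Therefore f is NOT continuous.


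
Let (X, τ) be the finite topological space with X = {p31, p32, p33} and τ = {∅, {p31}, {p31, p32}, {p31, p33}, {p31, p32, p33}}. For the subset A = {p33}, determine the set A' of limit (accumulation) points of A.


A' = ∅

For each x ∈ X, list the open sets U ∈ τ with x ∈ U, then check whether U ∩ (A ∖ {x}) ≠ ∅ for every such U.
  x = p31: open {p31} ∋ x has {p31} ∩ (A ∖ {p31}) = ∅, so x is NOT a limit point.
  x = p32: open {p31, p32} ∋ x has {p31, p32} ∩ (A ∖ {p32}) = ∅, so x is NOT a limit point.
  x = p33: open {p31, p33} ∋ x has {p31, p33} ∩ (A ∖ {p33}) = ∅, so x is NOT a limit point.
Collecting: A' = ∅.


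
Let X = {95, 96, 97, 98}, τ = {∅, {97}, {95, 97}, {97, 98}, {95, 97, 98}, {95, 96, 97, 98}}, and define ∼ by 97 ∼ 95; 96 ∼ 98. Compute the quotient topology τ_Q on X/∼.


X/∼ = {[95=97], [96=98]}; |τ_Q| = 3.

Equivalence classes: [95=97], [96=98].
Quotient map π: X → X/∼ sends 95 ↦ [95=97], 96 ↦ [96=98], 97 ↦ [95=97], 98 ↦ [96=98].
For each subset V ⊆ X/∼, compute π^{-1}(V) ⊆ X and check whether π^{-1}(V) ∈ τ. V is open in τ_Q iff π^{-1}(V) ∈ τ.
  V = {}: π^{-1}(V) = ∅ ∈ τ ✓.
  V = {[95=97]}: π^{-1}(V) = {95, 97} ∈ τ ✓.
  V = {[96=98]}: π^{-1}(V) = {96, 98} ∉ τ ✗.
  V = {[95=97], [96=98]}: π^{-1}(V) = {95, 96, 97, 98} ∈ τ ✓.
Open sets in the quotient: τ_Q = {{}, {[95=97]}, {[95=97], [96=98]}} (3 elements).


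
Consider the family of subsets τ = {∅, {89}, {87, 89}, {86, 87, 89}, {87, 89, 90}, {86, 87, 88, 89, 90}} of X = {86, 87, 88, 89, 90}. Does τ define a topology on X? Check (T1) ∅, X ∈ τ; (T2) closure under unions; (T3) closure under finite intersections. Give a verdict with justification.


τ is NOT a topology on X.

Axiom (T1): ∅ ∈ τ? Yes; X ∈ τ? Yes.
Axiom (T2/T3): check pairwise unions and intersections of members of τ.
Counterexample for (T2): {86, 87, 89} ∪ {87, 89, 90} = {86, 87, 89, 90} ∉ τ. Therefore τ is NOT a topology.


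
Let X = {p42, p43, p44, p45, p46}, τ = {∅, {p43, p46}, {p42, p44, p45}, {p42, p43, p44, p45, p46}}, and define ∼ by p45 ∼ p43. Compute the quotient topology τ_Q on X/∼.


X/∼ = {[p42], [p43=p45], [p44], [p46]}; |τ_Q| = 2.

Equivalence classes: [p42], [p43=p45], [p44], [p46].
Quotient map π: X → X/∼ sends p42 ↦ [p42], p43 ↦ [p43=p45], p44 ↦ [p44], p45 ↦ [p43=p45], p46 ↦ [p46].
For each subset V ⊆ X/∼, compute π^{-1}(V) ⊆ X and check whether π^{-1}(V) ∈ τ. V is open in τ_Q iff π^{-1}(V) ∈ τ.
  V = {}: π^{-1}(V) = ∅ ∈ τ ✓.
  V = {[p42]}: π^{-1}(V) = {p42} ∉ τ ✗.
  V = {[p43=p45]}: π^{-1}(V) = {p43, p45} ∉ τ ✗.
  V = {[p42], [p43=p45]}: π^{-1}(V) = {p42, p43, p45} ∉ τ ✗.
  V = {[p44]}: π^{-1}(V) = {p44} ∉ τ ✗.
  V = {[p42], [p44]}: π^{-1}(V) = {p42, p44} ∉ τ ✗.
  V = {[p43=p45], [p44]}: π^{-1}(V) = {p43, p44, p45} ∉ τ ✗.
  V = {[p42], [p43=p45], [p44]}: π^{-1}(V) = {p42, p43, p44, p45} ∉ τ ✗.
  V = {[p46]}: π^{-1}(V) = {p46} ∉ τ ✗.
  V = {[p42], [p46]}: π^{-1}(V) = {p42, p46} ∉ τ ✗.
  V = {[p43=p45], [p46]}: π^{-1}(V) = {p43, p45, p46} ∉ τ ✗.
  V = {[p42], [p43=p45], [p46]}: π^{-1}(V) = {p42, p43, p45, p46} ∉ τ ✗.
  V = {[p44], [p46]}: π^{-1}(V) = {p44, p46} ∉ τ ✗.
  V = {[p42], [p44], [p46]}: π^{-1}(V) = {p42, p44, p46} ∉ τ ✗.
  V = {[p43=p45], [p44], [p46]}: π^{-1}(V) = {p43, p44, p45, p46} ∉ τ ✗.
  V = {[p42], [p43=p45], [p44], [p46]}: π^{-1}(V) = {p42, p43, p44, p45, p46} ∈ τ ✓.
Open sets in the quotient: τ_Q = {{}, {[p42], [p43=p45], [p44], [p46]}} (2 elements).


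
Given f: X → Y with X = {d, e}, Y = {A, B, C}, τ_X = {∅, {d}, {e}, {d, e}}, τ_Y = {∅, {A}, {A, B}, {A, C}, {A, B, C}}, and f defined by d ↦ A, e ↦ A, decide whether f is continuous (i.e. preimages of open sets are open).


f IS continuous.

Compute f^{-1}(U) for each U ∈ τ_Y:
  U = ∅: f^{-1}(U) = ∅ ∈ τ_X ✓.
  U = {A}: f^{-1}(U) = {d, e} ∈ τ_X ✓.
  U = {A, B}: f^{-1}(U) = {d, e} ∈ τ_X ✓.
  U = {A, C}: f^{-1}(U) = {d, e} ∈ τ_X ✓.
  U = {A, B, C}: f^{-1}(U) = {d, e} ∈ τ_X ✓.
Every preimage lies in τ_X, so f IS continuous.


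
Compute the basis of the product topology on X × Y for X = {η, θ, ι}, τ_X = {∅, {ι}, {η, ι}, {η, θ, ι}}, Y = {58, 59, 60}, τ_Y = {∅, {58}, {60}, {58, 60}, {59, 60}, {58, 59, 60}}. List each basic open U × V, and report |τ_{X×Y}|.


Basis B = {∅ × ∅, {ι} × {58}, {ι} × {60}, {η, ι} × {58}, {η, ι} × {60}, {ι} × {58, 60}, {ι} × {59, 60}, {η, θ, ι} × {58}, {η, θ, ι} × {60}, {ι} × {58, 59, 60}, {η, ι} × {58, 60}, {η, ι} × {59, 60}, {η, ι} × {58, 59, 60}, {η, θ, ι} × {58, 60}, {η, θ, ι} × {59, 60}, {η, θ, ι} × {58, 59, 60}}; |τ_{X×Y}| = 40.

Enumerate products U × V with U ∈ τ_X, V ∈ τ_Y (deduplicated):
  ∅ × ∅ = {} (∅)
  {ι} × {58} = {(ι,58)}
  {ι} × {60} = {(ι,60)}
  {η, ι} × {58} = {(η,58), (ι,58)}
  {η, ι} × {60} = {(η,60), (ι,60)}
  {ι} × {58, 60} = {(ι,58), (ι,60)}
  {ι} × {59, 60} = {(ι,59), (ι,60)}
  {η, θ, ι} × {58} = {(η,58), (θ,58), (ι,58)}
  {η, θ, ι} × {60} = {(η,60), (θ,60), (ι,60)}
  {ι} × {58, 59, 60} = {(ι,58), (ι,59), (ι,60)}
  {η, ι} × {58, 60} = {(η,58), (η,60), (ι,58), (ι,60)}
  {η, ι} × {59, 60} = {(η,59), (η,60), (ι,59), (ι,60)}
  {η, ι} × {58, 59, 60} = {(η,58), (η,59), (η,60), (ι,58), (ι,59), (ι,60)}
  {η, θ, ι} × {58, 60} = {(η,58), (η,60), (θ,58), (θ,60), (ι,58), (ι,60)}
  {η, θ, ι} × {59, 60} = {(η,59), (η,60), (θ,59), (θ,60), (ι,59), (ι,60)}
  {η, θ, ι} × {58, 59, 60} = {(η,58), (η,59), (η,60), (θ,58), (θ,59), (θ,60), (ι,58), (ι,59), (ι,60)}
These 16 distinct sets form the basis B.
Close under arbitrary unions to get τ_{X×Y}; counting gives |τ_{X×Y}| = 40.


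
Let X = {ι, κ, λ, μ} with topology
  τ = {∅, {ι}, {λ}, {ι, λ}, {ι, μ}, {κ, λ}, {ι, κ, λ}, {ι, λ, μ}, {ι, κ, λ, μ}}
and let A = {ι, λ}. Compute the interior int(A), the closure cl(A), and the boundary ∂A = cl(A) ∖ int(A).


int(A) = {ι, λ}, cl(A) = {ι, κ, λ, μ}, ∂A = {κ, μ}.

Closed sets in (X, τ) are complements of opens:
  closed(X, τ) = {∅, {κ}, {μ}, {ι, μ}, {κ, λ}, {κ, μ}, {ι, κ, μ}, {κ, λ, μ}, {ι, κ, λ, μ}}.
int(A) = ⋃ {U ∈ τ : U ⊆ A}. Opens contained in A: ∅, {ι}, {λ}, {ι, λ}.
Taking the union of these: int(A) = {ι, λ}.
cl(A) = ⋂ {C closed : A ⊆ C}. Closed sets containing A: {ι, κ, λ, μ}.
Intersecting these: cl(A) = {ι, κ, λ, μ}.
∂A = cl(A) ∖ int(A) = {ι, κ, λ, μ} ∖ {ι, λ} = {κ, μ}.


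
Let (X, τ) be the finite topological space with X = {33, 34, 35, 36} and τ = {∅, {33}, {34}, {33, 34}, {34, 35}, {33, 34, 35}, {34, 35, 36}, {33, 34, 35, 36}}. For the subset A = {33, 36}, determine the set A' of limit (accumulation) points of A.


A' = ∅

For each x ∈ X, list the open sets U ∈ τ with x ∈ U, then check whether U ∩ (A ∖ {x}) ≠ ∅ for every such U.
  x = 33: open {33} ∋ x has {33} ∩ (A ∖ {33}) = ∅, so x is NOT a limit point.
  x = 34: open {34} ∋ x has {34} ∩ (A ∖ {34}) = ∅, so x is NOT a limit point.
  x = 35: open {34, 35} ∋ x has {34, 35} ∩ (A ∖ {35}) = ∅, so x is NOT a limit point.
  x = 36: open {34, 35, 36} ∋ x has {34, 35, 36} ∩ (A ∖ {36}) = ∅, so x is NOT a limit point.
Collecting: A' = ∅.


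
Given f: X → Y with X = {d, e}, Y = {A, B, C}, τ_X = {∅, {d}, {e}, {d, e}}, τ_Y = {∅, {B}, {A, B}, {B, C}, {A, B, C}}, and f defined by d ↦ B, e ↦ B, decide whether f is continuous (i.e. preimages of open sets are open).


f IS continuous.

Compute f^{-1}(U) for each U ∈ τ_Y:
  U = ∅: f^{-1}(U) = ∅ ∈ τ_X ✓.
  U = {B}: f^{-1}(U) = {d, e} ∈ τ_X ✓.
  U = {A, B}: f^{-1}(U) = {d, e} ∈ τ_X ✓.
  U = {B, C}: f^{-1}(U) = {d, e} ∈ τ_X ✓.
  U = {A, B, C}: f^{-1}(U) = {d, e} ∈ τ_X ✓.
Every preimage lies in τ_X, so f IS continuous.


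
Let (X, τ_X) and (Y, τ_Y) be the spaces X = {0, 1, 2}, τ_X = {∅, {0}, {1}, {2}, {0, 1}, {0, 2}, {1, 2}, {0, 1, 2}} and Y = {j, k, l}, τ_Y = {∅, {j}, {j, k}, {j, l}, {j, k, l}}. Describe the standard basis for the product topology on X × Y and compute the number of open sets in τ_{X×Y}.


Basis B = {∅ × ∅, {0} × {j}, {1} × {j}, {2} × {j}, {0} × {j, k}, {0} × {j, l}, {0, 1} × {j}, {0, 2} × {j}, {1} × {j, k}, {1} × {j, l}, {1, 2} × {j}, {2} × {j, k}, {2} × {j, l}, {0} × {j, k, l}, {0, 1, 2} × {j}, {1} × {j, k, l}, {2} × {j, k, l}, {0, 1} × {j, k}, {0, 2} × {j, k}, {0, 1} × {j, l}, {0, 2} × {j, l}, {1, 2} × {j, k}, {1, 2} × {j, l}, {0, 1} × {j, k, l}, {0, 2} × {j, k, l}, {0, 1, 2} × {j, k}, {0, 1, 2} × {j, l}, {1, 2} × {j, k, l}, {0, 1, 2} × {j, k, l}}; |τ_{X×Y}| = 125.

Enumerate products U × V with U ∈ τ_X, V ∈ τ_Y (deduplicated):
  ∅ × ∅ = {} (∅)
  {0} × {j} = {(0,j)}
  {1} × {j} = {(1,j)}
  {2} × {j} = {(2,j)}
  {0} × {j, k} = {(0,j), (0,k)}
  {0} × {j, l} = {(0,j), (0,l)}
  {0, 1} × {j} = {(0,j), (1,j)}
  {0, 2} × {j} = {(0,j), (2,j)}
  {1} × {j, k} = {(1,j), (1,k)}
  {1} × {j, l} = {(1,j), (1,l)}
  {1, 2} × {j} = {(1,j), (2,j)}
  {2} × {j, k} = {(2,j), (2,k)}
  {2} × {j, l} = {(2,j), (2,l)}
  {0} × {j, k, l} = {(0,j), (0,k), (0,l)}
  {0, 1, 2} × {j} = {(0,j), (1,j), (2,j)}
  {1} × {j, k, l} = {(1,j), (1,k), (1,l)}
  {2} × {j, k, l} = {(2,j), (2,k), (2,l)}
  {0, 1} × {j, k} = {(0,j), (0,k), (1,j), (1,k)}
  {0, 2} × {j, k} = {(0,j), (0,k), (2,j), (2,k)}
  {0, 1} × {j, l} = {(0,j), (0,l), (1,j), (1,l)}
  {0, 2} × {j, l} = {(0,j), (0,l), (2,j), (2,l)}
  {1, 2} × {j, k} = {(1,j), (1,k), (2,j), (2,k)}
  {1, 2} × {j, l} = {(1,j), (1,l), (2,j), (2,l)}
  {0, 1} × {j, k, l} = {(0,j), (0,k), (0,l), (1,j), (1,k), (1,l)}
  {0, 2} × {j, k, l} = {(0,j), (0,k), (0,l), (2,j), (2,k), (2,l)}
  {0, 1, 2} × {j, k} = {(0,j), (0,k), (1,j), (1,k), (2,j), (2,k)}
  {0, 1, 2} × {j, l} = {(0,j), (0,l), (1,j), (1,l), (2,j), (2,l)}
  {1, 2} × {j, k, l} = {(1,j), (1,k), (1,l), (2,j), (2,k), (2,l)}
  {0, 1, 2} × {j, k, l} = {(0,j), (0,k), (0,l), (1,j), (1,k), (1,l), (2,j), (2,k), (2,l)}
These 29 distinct sets form the basis B.
Close under arbitrary unions to get τ_{X×Y}; counting gives |τ_{X×Y}| = 125.


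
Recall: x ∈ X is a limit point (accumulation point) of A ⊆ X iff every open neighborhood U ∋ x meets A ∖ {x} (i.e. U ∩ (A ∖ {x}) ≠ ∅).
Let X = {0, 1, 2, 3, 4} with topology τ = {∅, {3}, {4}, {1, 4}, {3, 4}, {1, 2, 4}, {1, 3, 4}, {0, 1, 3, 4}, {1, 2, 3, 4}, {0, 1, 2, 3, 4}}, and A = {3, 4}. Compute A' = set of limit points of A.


A' = {0, 1, 2}

For each x ∈ X, list the open sets U ∈ τ with x ∈ U, then check whether U ∩ (A ∖ {x}) ≠ ∅ for every such U.
  x = 0: opens ∋ x are {0, 1, 3, 4}, {0, 1, 2, 3, 4}; each meets A ∖ {0}, so x IS a limit point.
  x = 1: opens ∋ x are {1, 4}, {1, 2, 4}, {1, 3, 4}, {0, 1, 3, 4}, {1, 2, 3, 4}, {0, 1, 2, 3, 4}; each meets A ∖ {1}, so x IS a limit point.
  x = 2: opens ∋ x are {1, 2, 4}, {1, 2, 3, 4}, {0, 1, 2, 3, 4}; each meets A ∖ {2}, so x IS a limit point.
  x = 3: open {3} ∋ x has {3} ∩ (A ∖ {3}) = ∅, so x is NOT a limit point.
  x = 4: open {4} ∋ x has {4} ∩ (A ∖ {4}) = ∅, so x is NOT a limit point.
Collecting: A' = {0, 1, 2}.


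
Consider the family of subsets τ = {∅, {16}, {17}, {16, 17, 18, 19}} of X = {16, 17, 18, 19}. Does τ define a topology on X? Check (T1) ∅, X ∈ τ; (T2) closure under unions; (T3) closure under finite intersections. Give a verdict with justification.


τ is NOT a topology on X.

Axiom (T1): ∅ ∈ τ? Yes; X ∈ τ? Yes.
Axiom (T2/T3): check pairwise unions and intersections of members of τ.
Counterexample for (T2): {16} ∪ {17} = {16, 17} ∉ τ. Therefore τ is NOT a topology.


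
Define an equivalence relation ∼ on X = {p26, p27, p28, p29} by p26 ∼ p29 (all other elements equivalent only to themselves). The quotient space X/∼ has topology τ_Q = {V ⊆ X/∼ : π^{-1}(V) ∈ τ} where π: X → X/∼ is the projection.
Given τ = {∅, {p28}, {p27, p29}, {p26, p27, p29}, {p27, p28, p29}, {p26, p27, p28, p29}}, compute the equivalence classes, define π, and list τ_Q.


X/∼ = {[p26=p29], [p27], [p28]}; |τ_Q| = 4.

Equivalence classes: [p26=p29], [p27], [p28].
Quotient map π: X → X/∼ sends p26 ↦ [p26=p29], p27 ↦ [p27], p28 ↦ [p28], p29 ↦ [p26=p29].
For each subset V ⊆ X/∼, compute π^{-1}(V) ⊆ X and check whether π^{-1}(V) ∈ τ. V is open in τ_Q iff π^{-1}(V) ∈ τ.
  V = {}: π^{-1}(V) = ∅ ∈ τ ✓.
  V = {[p26=p29]}: π^{-1}(V) = {p26, p29} ∉ τ ✗.
  V = {[p27]}: π^{-1}(V) = {p27} ∉ τ ✗.
  V = {[p26=p29], [p27]}: π^{-1}(V) = {p26, p27, p29} ∈ τ ✓.
  V = {[p28]}: π^{-1}(V) = {p28} ∈ τ ✓.
  V = {[p26=p29], [p28]}: π^{-1}(V) = {p26, p28, p29} ∉ τ ✗.
  V = {[p27], [p28]}: π^{-1}(V) = {p27, p28} ∉ τ ✗.
  V = {[p26=p29], [p27], [p28]}: π^{-1}(V) = {p26, p27, p28, p29} ∈ τ ✓.
Open sets in the quotient: τ_Q = {{}, {[p26=p29], [p27]}, {[p28]}, {[p26=p29], [p27], [p28]}} (4 elements).


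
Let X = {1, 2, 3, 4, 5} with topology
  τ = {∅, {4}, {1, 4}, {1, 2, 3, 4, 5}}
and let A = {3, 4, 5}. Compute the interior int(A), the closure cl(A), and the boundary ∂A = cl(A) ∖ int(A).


int(A) = {4}, cl(A) = {1, 2, 3, 4, 5}, ∂A = {1, 2, 3, 5}.

Closed sets in (X, τ) are complements of opens:
  closed(X, τ) = {∅, {2, 3, 5}, {1, 2, 3, 5}, {1, 2, 3, 4, 5}}.
int(A) = ⋃ {U ∈ τ : U ⊆ A}. Opens contained in A: ∅, {4}.
Taking the union of these: int(A) = {4}.
cl(A) = ⋂ {C closed : A ⊆ C}. Closed sets containing A: {1, 2, 3, 4, 5}.
Intersecting these: cl(A) = {1, 2, 3, 4, 5}.
∂A = cl(A) ∖ int(A) = {1, 2, 3, 4, 5} ∖ {4} = {1, 2, 3, 5}.


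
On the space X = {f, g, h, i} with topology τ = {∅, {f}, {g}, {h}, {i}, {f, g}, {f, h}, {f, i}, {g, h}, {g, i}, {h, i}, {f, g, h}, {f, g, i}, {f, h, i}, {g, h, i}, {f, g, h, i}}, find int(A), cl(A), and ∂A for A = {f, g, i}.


int(A) = {f, g, i}, cl(A) = {f, g, i}, ∂A = ∅.

Closed sets in (X, τ) are complements of opens:
  closed(X, τ) = {∅, {f}, {g}, {h}, {i}, {f, g}, {f, h}, {f, i}, {g, h}, {g, i}, {h, i}, {f, g, h}, {f, g, i}, {f, h, i}, {g, h, i}, {f, g, h, i}}.
int(A) = ⋃ {U ∈ τ : U ⊆ A}. Opens contained in A: ∅, {f}, {g}, {i}, {f, g}, {f, i}, {g, i}, {f, g, i}.
Taking the union of these: int(A) = {f, g, i}.
cl(A) = ⋂ {C closed : A ⊆ C}. Closed sets containing A: {f, g, i}, {f, g, h, i}.
Intersecting these: cl(A) = {f, g, i}.
∂A = cl(A) ∖ int(A) = {f, g, i} ∖ {f, g, i} = ∅.


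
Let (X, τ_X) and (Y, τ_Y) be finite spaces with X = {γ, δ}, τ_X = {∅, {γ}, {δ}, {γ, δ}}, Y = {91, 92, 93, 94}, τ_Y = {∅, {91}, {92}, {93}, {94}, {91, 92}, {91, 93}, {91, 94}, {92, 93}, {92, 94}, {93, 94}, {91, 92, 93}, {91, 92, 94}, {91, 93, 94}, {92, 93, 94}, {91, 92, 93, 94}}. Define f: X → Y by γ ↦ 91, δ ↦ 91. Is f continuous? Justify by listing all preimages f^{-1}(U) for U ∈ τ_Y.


f IS continuous.

Compute f^{-1}(U) for each U ∈ τ_Y:
  U = ∅: f^{-1}(U) = ∅ ∈ τ_X ✓.
  U = {91}: f^{-1}(U) = {γ, δ} ∈ τ_X ✓.
  U = {92}: f^{-1}(U) = ∅ ∈ τ_X ✓.
  U = {93}: f^{-1}(U) = ∅ ∈ τ_X ✓.
  U = {94}: f^{-1}(U) = ∅ ∈ τ_X ✓.
  U = {91, 92}: f^{-1}(U) = {γ, δ} ∈ τ_X ✓.
  U = {91, 93}: f^{-1}(U) = {γ, δ} ∈ τ_X ✓.
  U = {91, 94}: f^{-1}(U) = {γ, δ} ∈ τ_X ✓.
  U = {92, 93}: f^{-1}(U) = ∅ ∈ τ_X ✓.
  U = {92, 94}: f^{-1}(U) = ∅ ∈ τ_X ✓.
  U = {93, 94}: f^{-1}(U) = ∅ ∈ τ_X ✓.
  U = {91, 92, 93}: f^{-1}(U) = {γ, δ} ∈ τ_X ✓.
  U = {91, 92, 94}: f^{-1}(U) = {γ, δ} ∈ τ_X ✓.
  U = {91, 93, 94}: f^{-1}(U) = {γ, δ} ∈ τ_X ✓.
  U = {92, 93, 94}: f^{-1}(U) = ∅ ∈ τ_X ✓.
  U = {91, 92, 93, 94}: f^{-1}(U) = {γ, δ} ∈ τ_X ✓.
Every preimage lies in τ_X, so f IS continuous.


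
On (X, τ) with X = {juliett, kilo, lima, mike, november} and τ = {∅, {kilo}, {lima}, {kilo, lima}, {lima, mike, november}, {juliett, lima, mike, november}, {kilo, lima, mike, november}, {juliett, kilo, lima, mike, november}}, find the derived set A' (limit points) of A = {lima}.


A' = {juliett, mike, november}

For each x ∈ X, list the open sets U ∈ τ with x ∈ U, then check whether U ∩ (A ∖ {x}) ≠ ∅ for every such U.
  x = juliett: opens ∋ x are {juliett, lima, mike, november}, {juliett, kilo, lima, mike, november}; each meets A ∖ {juliett}, so x IS a limit point.
  x = kilo: open {kilo} ∋ x has {kilo} ∩ (A ∖ {kilo}) = ∅, so x is NOT a limit point.
  x = lima: open {lima} ∋ x has {lima} ∩ (A ∖ {lima}) = ∅, so x is NOT a limit point.
  x = mike: opens ∋ x are {lima, mike, november}, {juliett, lima, mike, november}, {kilo, lima, mike, november}, {juliett, kilo, lima, mike, november}; each meets A ∖ {mike}, so x IS a limit point.
  x = november: opens ∋ x are {lima, mike, november}, {juliett, lima, mike, november}, {kilo, lima, mike, november}, {juliett, kilo, lima, mike, november}; each meets A ∖ {november}, so x IS a limit point.
Collecting: A' = {juliett, mike, november}.


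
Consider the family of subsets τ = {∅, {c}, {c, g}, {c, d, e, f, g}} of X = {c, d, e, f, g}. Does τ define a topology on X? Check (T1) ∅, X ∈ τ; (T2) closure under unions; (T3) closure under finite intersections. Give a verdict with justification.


τ IS a topology on X.

Axiom (T1): ∅ ∈ τ? Yes; X ∈ τ? Yes.
Axiom (T2/T3): check pairwise unions and intersections of members of τ.
All pairwise intersections and unions checked — each lies in τ. Therefore τ satisfies (T1), (T2), (T3): it IS a topology on X.


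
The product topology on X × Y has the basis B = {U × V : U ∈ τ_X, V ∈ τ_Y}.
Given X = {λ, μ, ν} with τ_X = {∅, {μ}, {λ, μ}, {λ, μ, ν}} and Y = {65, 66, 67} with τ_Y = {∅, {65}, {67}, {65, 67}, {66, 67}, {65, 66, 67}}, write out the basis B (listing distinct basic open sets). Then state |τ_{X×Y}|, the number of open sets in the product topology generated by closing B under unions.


Basis B = {∅ × ∅, {μ} × {65}, {μ} × {67}, {λ, μ} × {65}, {λ, μ} × {67}, {μ} × {65, 67}, {μ} × {66, 67}, {λ, μ, ν} × {65}, {λ, μ, ν} × {67}, {μ} × {65, 66, 67}, {λ, μ} × {65, 67}, {λ, μ} × {66, 67}, {λ, μ} × {65, 66, 67}, {λ, μ, ν} × {65, 67}, {λ, μ, ν} × {66, 67}, {λ, μ, ν} × {65, 66, 67}}; |τ_{X×Y}| = 40.

Enumerate products U × V with U ∈ τ_X, V ∈ τ_Y (deduplicated):
  ∅ × ∅ = {} (∅)
  {μ} × {65} = {(μ,65)}
  {μ} × {67} = {(μ,67)}
  {λ, μ} × {65} = {(λ,65), (μ,65)}
  {λ, μ} × {67} = {(λ,67), (μ,67)}
  {μ} × {65, 67} = {(μ,65), (μ,67)}
  {μ} × {66, 67} = {(μ,66), (μ,67)}
  {λ, μ, ν} × {65} = {(λ,65), (μ,65), (ν,65)}
  {λ, μ, ν} × {67} = {(λ,67), (μ,67), (ν,67)}
  {μ} × {65, 66, 67} = {(μ,65), (μ,66), (μ,67)}
  {λ, μ} × {65, 67} = {(λ,65), (λ,67), (μ,65), (μ,67)}
  {λ, μ} × {66, 67} = {(λ,66), (λ,67), (μ,66), (μ,67)}
  {λ, μ} × {65, 66, 67} = {(λ,65), (λ,66), (λ,67), (μ,65), (μ,66), (μ,67)}
  {λ, μ, ν} × {65, 67} = {(λ,65), (λ,67), (μ,65), (μ,67), (ν,65), (ν,67)}
  {λ, μ, ν} × {66, 67} = {(λ,66), (λ,67), (μ,66), (μ,67), (ν,66), (ν,67)}
  {λ, μ, ν} × {65, 66, 67} = {(λ,65), (λ,66), (λ,67), (μ,65), (μ,66), (μ,67), (ν,65), (ν,66), (ν,67)}
These 16 distinct sets form the basis B.
Close under arbitrary unions to get τ_{X×Y}; counting gives |τ_{X×Y}| = 40.


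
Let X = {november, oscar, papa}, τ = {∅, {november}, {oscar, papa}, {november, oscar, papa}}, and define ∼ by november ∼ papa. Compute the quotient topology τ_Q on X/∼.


X/∼ = {[november=papa], [oscar]}; |τ_Q| = 2.

Equivalence classes: [november=papa], [oscar].
Quotient map π: X → X/∼ sends november ↦ [november=papa], oscar ↦ [oscar], papa ↦ [november=papa].
For each subset V ⊆ X/∼, compute π^{-1}(V) ⊆ X and check whether π^{-1}(V) ∈ τ. V is open in τ_Q iff π^{-1}(V) ∈ τ.
  V = {}: π^{-1}(V) = ∅ ∈ τ ✓.
  V = {[november=papa]}: π^{-1}(V) = {november, papa} ∉ τ ✗.
  V = {[oscar]}: π^{-1}(V) = {oscar} ∉ τ ✗.
  V = {[november=papa], [oscar]}: π^{-1}(V) = {november, oscar, papa} ∈ τ ✓.
Open sets in the quotient: τ_Q = {{}, {[november=papa], [oscar]}} (2 elements).


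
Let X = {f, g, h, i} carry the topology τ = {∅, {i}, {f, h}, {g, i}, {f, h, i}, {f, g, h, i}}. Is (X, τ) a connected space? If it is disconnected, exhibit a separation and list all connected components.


(X, τ) is disconnected; components = [{f, h}, {g, i}].

Find clopen sets (U ∈ τ with X ∖ U ∈ τ):
  U = ∅, X ∖ U = {f, g, h, i} — both open, so U is clopen.
  U = {f, h}, X ∖ U = {g, i} — both open, so U is clopen.
  U = {g, i}, X ∖ U = {f, h} — both open, so U is clopen.
  U = {f, g, h, i}, X ∖ U = ∅ — both open, so U is clopen.
Nontrivial clopen(s) exist: e.g. {g, i}. So (X, τ) is disconnected.
Compute connected components by grouping points that agree on all clopens:
  component: {f, h}
  component: {g, i}


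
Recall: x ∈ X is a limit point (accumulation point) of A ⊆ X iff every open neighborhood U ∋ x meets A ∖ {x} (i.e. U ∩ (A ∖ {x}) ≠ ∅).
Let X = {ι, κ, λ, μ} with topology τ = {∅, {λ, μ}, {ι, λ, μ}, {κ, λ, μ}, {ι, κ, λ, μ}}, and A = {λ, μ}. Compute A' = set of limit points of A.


A' = {ι, κ, λ, μ}

For each x ∈ X, list the open sets U ∈ τ with x ∈ U, then check whether U ∩ (A ∖ {x}) ≠ ∅ for every such U.
  x = ι: opens ∋ x are {ι, λ, μ}, {ι, κ, λ, μ}; each meets A ∖ {ι}, so x IS a limit point.
  x = κ: opens ∋ x are {κ, λ, μ}, {ι, κ, λ, μ}; each meets A ∖ {κ}, so x IS a limit point.
  x = λ: opens ∋ x are {λ, μ}, {ι, λ, μ}, {κ, λ, μ}, {ι, κ, λ, μ}; each meets A ∖ {λ}, so x IS a limit point.
  x = μ: opens ∋ x are {λ, μ}, {ι, λ, μ}, {κ, λ, μ}, {ι, κ, λ, μ}; each meets A ∖ {μ}, so x IS a limit point.
Collecting: A' = {ι, κ, λ, μ}.


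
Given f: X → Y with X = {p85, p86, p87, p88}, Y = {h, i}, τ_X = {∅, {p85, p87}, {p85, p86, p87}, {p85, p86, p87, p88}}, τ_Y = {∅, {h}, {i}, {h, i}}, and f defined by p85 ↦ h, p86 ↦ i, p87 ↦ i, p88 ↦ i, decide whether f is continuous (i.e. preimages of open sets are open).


f is NOT continuous.

Compute f^{-1}(U) for each U ∈ τ_Y:
  U = ∅: f^{-1}(U) = ∅ ∈ τ_X ✓.
  U = {h}: f^{-1}(U) = {p85} ∉ τ_X ✗.
  U = {i}: f^{-1}(U) = {p86, p87, p88} ∉ τ_X ✗.
  U = {h, i}: f^{-1}(U) = {p85, p86, p87, p88} ∈ τ_X ✓.
Found U = {h} with f^{-1}(U) = {p85} not in τ_X. Therefore f is NOT continuous.
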